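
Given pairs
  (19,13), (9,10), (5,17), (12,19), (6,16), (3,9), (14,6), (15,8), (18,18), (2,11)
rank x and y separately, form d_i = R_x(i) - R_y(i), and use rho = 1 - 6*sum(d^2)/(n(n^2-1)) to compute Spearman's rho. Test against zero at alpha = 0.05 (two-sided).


Step 1: Rank x and y separately (midranks; no ties here).
rank(x): 19->10, 9->5, 5->3, 12->6, 6->4, 3->2, 14->7, 15->8, 18->9, 2->1
rank(y): 13->6, 10->4, 17->8, 19->10, 16->7, 9->3, 6->1, 8->2, 18->9, 11->5
Step 2: d_i = R_x(i) - R_y(i); compute d_i^2.
  (10-6)^2=16, (5-4)^2=1, (3-8)^2=25, (6-10)^2=16, (4-7)^2=9, (2-3)^2=1, (7-1)^2=36, (8-2)^2=36, (9-9)^2=0, (1-5)^2=16
sum(d^2) = 156.
Step 3: rho = 1 - 6*156 / (10*(10^2 - 1)) = 1 - 936/990 = 0.054545.
Step 4: Under H0, t = rho * sqrt((n-2)/(1-rho^2)) = 0.1545 ~ t(8).
Step 5: Two-sided p-value from the t-distribution with 8 df = 0.881036.
Step 6: alpha = 0.05. fail to reject H0.

rho = 0.0545, p = 0.881036, fail to reject H0 at alpha = 0.05.


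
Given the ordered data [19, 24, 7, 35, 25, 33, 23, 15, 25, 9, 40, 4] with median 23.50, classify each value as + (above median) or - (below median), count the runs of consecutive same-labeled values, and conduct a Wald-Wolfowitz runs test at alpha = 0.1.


Step 1: Compute median = 23.50; label A = above, B = below.
Labels in order: BABAAABBABAB  (n_A = 6, n_B = 6)
Step 2: Count runs R = 9.
Step 3: Under H0 (random ordering), E[R] = 2*n_A*n_B/(n_A+n_B) + 1 = 2*6*6/12 + 1 = 7.0000.
        Var[R] = 2*n_A*n_B*(2*n_A*n_B - n_A - n_B) / ((n_A+n_B)^2 * (n_A+n_B-1)) = 4320/1584 = 2.7273.
        SD[R] = 1.6514.
Step 4: Continuity-corrected z = (R - 0.5 - E[R]) / SD[R] = (9 - 0.5 - 7.0000) / 1.6514 = 0.9083.
Step 5: Two-sided p-value via normal approximation = 2*(1 - Phi(|z|)) = 0.363722.
Step 6: alpha = 0.1. fail to reject H0.

R = 9, z = 0.9083, p = 0.363722, fail to reject H0.


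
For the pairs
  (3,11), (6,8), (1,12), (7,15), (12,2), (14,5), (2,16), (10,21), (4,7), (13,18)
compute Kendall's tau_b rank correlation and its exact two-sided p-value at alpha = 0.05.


Step 1: Enumerate the 45 unordered pairs (i,j) with i<j and classify each by sign(x_j-x_i) * sign(y_j-y_i).
  (1,2):dx=+3,dy=-3->D; (1,3):dx=-2,dy=+1->D; (1,4):dx=+4,dy=+4->C; (1,5):dx=+9,dy=-9->D
  (1,6):dx=+11,dy=-6->D; (1,7):dx=-1,dy=+5->D; (1,8):dx=+7,dy=+10->C; (1,9):dx=+1,dy=-4->D
  (1,10):dx=+10,dy=+7->C; (2,3):dx=-5,dy=+4->D; (2,4):dx=+1,dy=+7->C; (2,5):dx=+6,dy=-6->D
  (2,6):dx=+8,dy=-3->D; (2,7):dx=-4,dy=+8->D; (2,8):dx=+4,dy=+13->C; (2,9):dx=-2,dy=-1->C
  (2,10):dx=+7,dy=+10->C; (3,4):dx=+6,dy=+3->C; (3,5):dx=+11,dy=-10->D; (3,6):dx=+13,dy=-7->D
  (3,7):dx=+1,dy=+4->C; (3,8):dx=+9,dy=+9->C; (3,9):dx=+3,dy=-5->D; (3,10):dx=+12,dy=+6->C
  (4,5):dx=+5,dy=-13->D; (4,6):dx=+7,dy=-10->D; (4,7):dx=-5,dy=+1->D; (4,8):dx=+3,dy=+6->C
  (4,9):dx=-3,dy=-8->C; (4,10):dx=+6,dy=+3->C; (5,6):dx=+2,dy=+3->C; (5,7):dx=-10,dy=+14->D
  (5,8):dx=-2,dy=+19->D; (5,9):dx=-8,dy=+5->D; (5,10):dx=+1,dy=+16->C; (6,7):dx=-12,dy=+11->D
  (6,8):dx=-4,dy=+16->D; (6,9):dx=-10,dy=+2->D; (6,10):dx=-1,dy=+13->D; (7,8):dx=+8,dy=+5->C
  (7,9):dx=+2,dy=-9->D; (7,10):dx=+11,dy=+2->C; (8,9):dx=-6,dy=-14->C; (8,10):dx=+3,dy=-3->D
  (9,10):dx=+9,dy=+11->C
Step 2: C = 20, D = 25, total pairs = 45.
Step 3: tau = (C - D)/(n(n-1)/2) = (20 - 25)/45 = -0.111111.
Step 4: Exact two-sided p-value (enumerate n! = 3628800 permutations of y under H0): p = 0.727490.
Step 5: alpha = 0.05. fail to reject H0.

tau_b = -0.1111 (C=20, D=25), p = 0.727490, fail to reject H0.


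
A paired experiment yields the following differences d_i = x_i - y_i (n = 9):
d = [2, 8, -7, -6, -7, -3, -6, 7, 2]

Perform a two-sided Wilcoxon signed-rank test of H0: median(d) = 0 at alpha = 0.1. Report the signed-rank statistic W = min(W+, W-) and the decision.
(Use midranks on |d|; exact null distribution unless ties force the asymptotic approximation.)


Step 1: Drop any zero differences (none here) and take |d_i|.
|d| = [2, 8, 7, 6, 7, 3, 6, 7, 2]
Step 2: Midrank |d_i| (ties get averaged ranks).
ranks: |2|->1.5, |8|->9, |7|->7, |6|->4.5, |7|->7, |3|->3, |6|->4.5, |7|->7, |2|->1.5
Step 3: Attach original signs; sum ranks with positive sign and with negative sign.
W+ = 1.5 + 9 + 7 + 1.5 = 19
W- = 7 + 4.5 + 7 + 3 + 4.5 = 26
(Check: W+ + W- = 45 should equal n(n+1)/2 = 45.)
Step 4: Test statistic W = min(W+, W-) = 19.
Step 5: Ties in |d|, so use the tie-corrected normal approximation.
        E[W] = n(n+1)/4 = 9*10/4 = 22.5.
        Tie groups: |d|=2 (t=2), |d|=6 (t=2), |d|=7 (t=3); sum(t^3 - t) = 36.
        Var[W] = n(n+1)(2n+1)/24 - sum(t^3-t)/48 = 1710/24 - 36/48 = 70.5.
        z = (W - E[W]) / sqrt(Var[W]) = (19 - 22.5) / 8.3964 = -0.4168.
        Two-sided p = 2*Phi(z) = 0.676793.
Step 6: alpha = 0.1. fail to reject H0.

W+ = 19, W- = 26, W = min = 19, p = 0.676793, fail to reject H0.


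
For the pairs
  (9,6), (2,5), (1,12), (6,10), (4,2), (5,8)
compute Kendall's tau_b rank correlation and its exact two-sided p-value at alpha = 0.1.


Step 1: Enumerate the 15 unordered pairs (i,j) with i<j and classify each by sign(x_j-x_i) * sign(y_j-y_i).
  (1,2):dx=-7,dy=-1->C; (1,3):dx=-8,dy=+6->D; (1,4):dx=-3,dy=+4->D; (1,5):dx=-5,dy=-4->C
  (1,6):dx=-4,dy=+2->D; (2,3):dx=-1,dy=+7->D; (2,4):dx=+4,dy=+5->C; (2,5):dx=+2,dy=-3->D
  (2,6):dx=+3,dy=+3->C; (3,4):dx=+5,dy=-2->D; (3,5):dx=+3,dy=-10->D; (3,6):dx=+4,dy=-4->D
  (4,5):dx=-2,dy=-8->C; (4,6):dx=-1,dy=-2->C; (5,6):dx=+1,dy=+6->C
Step 2: C = 7, D = 8, total pairs = 15.
Step 3: tau = (C - D)/(n(n-1)/2) = (7 - 8)/15 = -0.066667.
Step 4: Exact two-sided p-value (enumerate n! = 720 permutations of y under H0): p = 1.000000.
Step 5: alpha = 0.1. fail to reject H0.

tau_b = -0.0667 (C=7, D=8), p = 1.000000, fail to reject H0.


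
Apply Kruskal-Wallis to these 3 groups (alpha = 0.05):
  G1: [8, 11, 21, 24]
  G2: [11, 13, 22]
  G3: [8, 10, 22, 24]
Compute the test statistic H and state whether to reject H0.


Step 1: Combine all N = 11 observations and assign midranks.
sorted (value, group, rank): (8,G1,1.5), (8,G3,1.5), (10,G3,3), (11,G1,4.5), (11,G2,4.5), (13,G2,6), (21,G1,7), (22,G2,8.5), (22,G3,8.5), (24,G1,10.5), (24,G3,10.5)
Step 2: Sum ranks within each group.
R_1 = 23.5 (n_1 = 4)
R_2 = 19 (n_2 = 3)
R_3 = 23.5 (n_3 = 4)
Step 3: H = 12/(N(N+1)) * sum(R_i^2/n_i) - 3(N+1)
     = 12/(11*12) * (23.5^2/4 + 19^2/3 + 23.5^2/4) - 3*12
     = 0.090909 * 396.458 - 36
     = 0.041667.
Step 4: Ties present; correction factor C = 1 - 24/(11^3 - 11) = 0.981818. Corrected H = 0.041667 / 0.981818 = 0.042438.
Step 5: Under H0, H ~ chi^2(2); p-value = 0.979004.
Step 6: alpha = 0.05. fail to reject H0.

H = 0.0424, df = 2, p = 0.979004, fail to reject H0.


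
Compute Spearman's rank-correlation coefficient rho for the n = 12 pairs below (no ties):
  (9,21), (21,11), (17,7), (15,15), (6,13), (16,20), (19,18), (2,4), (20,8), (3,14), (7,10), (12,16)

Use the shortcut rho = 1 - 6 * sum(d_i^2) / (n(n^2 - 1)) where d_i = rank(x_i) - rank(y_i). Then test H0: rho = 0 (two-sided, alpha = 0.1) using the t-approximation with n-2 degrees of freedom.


Step 1: Rank x and y separately (midranks; no ties here).
rank(x): 9->5, 21->12, 17->9, 15->7, 6->3, 16->8, 19->10, 2->1, 20->11, 3->2, 7->4, 12->6
rank(y): 21->12, 11->5, 7->2, 15->8, 13->6, 20->11, 18->10, 4->1, 8->3, 14->7, 10->4, 16->9
Step 2: d_i = R_x(i) - R_y(i); compute d_i^2.
  (5-12)^2=49, (12-5)^2=49, (9-2)^2=49, (7-8)^2=1, (3-6)^2=9, (8-11)^2=9, (10-10)^2=0, (1-1)^2=0, (11-3)^2=64, (2-7)^2=25, (4-4)^2=0, (6-9)^2=9
sum(d^2) = 264.
Step 3: rho = 1 - 6*264 / (12*(12^2 - 1)) = 1 - 1584/1716 = 0.076923.
Step 4: Under H0, t = rho * sqrt((n-2)/(1-rho^2)) = 0.2440 ~ t(10).
Step 5: Two-sided p-value from the t-distribution with 10 df = 0.812183.
Step 6: alpha = 0.1. fail to reject H0.

rho = 0.0769, p = 0.812183, fail to reject H0 at alpha = 0.1.


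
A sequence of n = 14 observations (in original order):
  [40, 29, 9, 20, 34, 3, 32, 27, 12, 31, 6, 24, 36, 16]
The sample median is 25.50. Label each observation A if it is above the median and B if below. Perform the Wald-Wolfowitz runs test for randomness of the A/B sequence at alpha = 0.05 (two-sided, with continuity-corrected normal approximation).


Step 1: Compute median = 25.50; label A = above, B = below.
Labels in order: AABBABAABABBAB  (n_A = 7, n_B = 7)
Step 2: Count runs R = 10.
Step 3: Under H0 (random ordering), E[R] = 2*n_A*n_B/(n_A+n_B) + 1 = 2*7*7/14 + 1 = 8.0000.
        Var[R] = 2*n_A*n_B*(2*n_A*n_B - n_A - n_B) / ((n_A+n_B)^2 * (n_A+n_B-1)) = 8232/2548 = 3.2308.
        SD[R] = 1.7974.
Step 4: Continuity-corrected z = (R - 0.5 - E[R]) / SD[R] = (10 - 0.5 - 8.0000) / 1.7974 = 0.8345.
Step 5: Two-sided p-value via normal approximation = 2*(1 - Phi(|z|)) = 0.403986.
Step 6: alpha = 0.05. fail to reject H0.

R = 10, z = 0.8345, p = 0.403986, fail to reject H0.


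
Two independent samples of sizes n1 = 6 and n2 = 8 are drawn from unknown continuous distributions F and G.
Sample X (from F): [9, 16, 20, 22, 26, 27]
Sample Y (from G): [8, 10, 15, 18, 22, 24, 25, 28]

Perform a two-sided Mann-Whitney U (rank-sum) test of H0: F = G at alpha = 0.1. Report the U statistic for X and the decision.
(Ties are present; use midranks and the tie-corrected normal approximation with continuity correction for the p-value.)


Step 1: Combine and sort all 14 observations; assign midranks.
sorted (value, group): (8,Y), (9,X), (10,Y), (15,Y), (16,X), (18,Y), (20,X), (22,X), (22,Y), (24,Y), (25,Y), (26,X), (27,X), (28,Y)
ranks: 8->1, 9->2, 10->3, 15->4, 16->5, 18->6, 20->7, 22->8.5, 22->8.5, 24->10, 25->11, 26->12, 27->13, 28->14
Step 2: Rank sum for X: R1 = 2 + 5 + 7 + 8.5 + 12 + 13 = 47.5.
Step 3: U_X = R1 - n1(n1+1)/2 = 47.5 - 6*7/2 = 47.5 - 21 = 26.5.
       U_Y = n1*n2 - U_X = 48 - 26.5 = 21.5.
Step 4: Ties are present, so use the tie-corrected normal approximation (with continuity correction) for the p-value.
Step 5: p-value = 0.796034; compare to alpha = 0.1. fail to reject H0.

U_X = 26.5, p = 0.796034, fail to reject H0 at alpha = 0.1.


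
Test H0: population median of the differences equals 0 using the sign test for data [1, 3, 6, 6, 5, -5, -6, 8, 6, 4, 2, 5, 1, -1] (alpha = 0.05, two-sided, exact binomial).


Step 1: Discard zero differences. Original n = 14; n_eff = number of nonzero differences = 14.
Nonzero differences (with sign): +1, +3, +6, +6, +5, -5, -6, +8, +6, +4, +2, +5, +1, -1
Step 2: Count signs: positive = 11, negative = 3.
Step 3: Under H0: P(positive) = 0.5, so the number of positives S ~ Bin(14, 0.5).
Step 4: Two-sided exact p-value = sum of Bin(14,0.5) probabilities at or below the observed probability = 0.057373.
Step 5: alpha = 0.05. fail to reject H0.

n_eff = 14, pos = 11, neg = 3, p = 0.057373, fail to reject H0.


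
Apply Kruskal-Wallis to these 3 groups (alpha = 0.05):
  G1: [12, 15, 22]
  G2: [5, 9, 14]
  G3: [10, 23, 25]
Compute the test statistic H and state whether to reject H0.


Step 1: Combine all N = 9 observations and assign midranks.
sorted (value, group, rank): (5,G2,1), (9,G2,2), (10,G3,3), (12,G1,4), (14,G2,5), (15,G1,6), (22,G1,7), (23,G3,8), (25,G3,9)
Step 2: Sum ranks within each group.
R_1 = 17 (n_1 = 3)
R_2 = 8 (n_2 = 3)
R_3 = 20 (n_3 = 3)
Step 3: H = 12/(N(N+1)) * sum(R_i^2/n_i) - 3(N+1)
     = 12/(9*10) * (17^2/3 + 8^2/3 + 20^2/3) - 3*10
     = 0.133333 * 251 - 30
     = 3.466667.
Step 4: No ties, so H is used without correction.
Step 5: Under H0, H ~ chi^2(2); p-value = 0.176694.
Step 6: alpha = 0.05. fail to reject H0.

H = 3.4667, df = 2, p = 0.176694, fail to reject H0.


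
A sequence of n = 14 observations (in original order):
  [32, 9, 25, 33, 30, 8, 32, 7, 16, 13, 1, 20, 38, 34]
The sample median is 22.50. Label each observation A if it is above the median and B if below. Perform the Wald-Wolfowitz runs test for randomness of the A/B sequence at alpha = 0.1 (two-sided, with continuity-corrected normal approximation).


Step 1: Compute median = 22.50; label A = above, B = below.
Labels in order: ABAAABABBBBBAA  (n_A = 7, n_B = 7)
Step 2: Count runs R = 7.
Step 3: Under H0 (random ordering), E[R] = 2*n_A*n_B/(n_A+n_B) + 1 = 2*7*7/14 + 1 = 8.0000.
        Var[R] = 2*n_A*n_B*(2*n_A*n_B - n_A - n_B) / ((n_A+n_B)^2 * (n_A+n_B-1)) = 8232/2548 = 3.2308.
        SD[R] = 1.7974.
Step 4: Continuity-corrected z = (R + 0.5 - E[R]) / SD[R] = (7 + 0.5 - 8.0000) / 1.7974 = -0.2782.
Step 5: Two-sided p-value via normal approximation = 2*(1 - Phi(|z|)) = 0.780879.
Step 6: alpha = 0.1. fail to reject H0.

R = 7, z = -0.2782, p = 0.780879, fail to reject H0.


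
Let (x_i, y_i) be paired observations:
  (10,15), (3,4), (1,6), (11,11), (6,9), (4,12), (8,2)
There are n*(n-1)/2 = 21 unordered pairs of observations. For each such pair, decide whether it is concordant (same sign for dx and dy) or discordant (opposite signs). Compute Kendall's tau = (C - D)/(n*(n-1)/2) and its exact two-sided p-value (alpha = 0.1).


Step 1: Enumerate the 21 unordered pairs (i,j) with i<j and classify each by sign(x_j-x_i) * sign(y_j-y_i).
  (1,2):dx=-7,dy=-11->C; (1,3):dx=-9,dy=-9->C; (1,4):dx=+1,dy=-4->D; (1,5):dx=-4,dy=-6->C
  (1,6):dx=-6,dy=-3->C; (1,7):dx=-2,dy=-13->C; (2,3):dx=-2,dy=+2->D; (2,4):dx=+8,dy=+7->C
  (2,5):dx=+3,dy=+5->C; (2,6):dx=+1,dy=+8->C; (2,7):dx=+5,dy=-2->D; (3,4):dx=+10,dy=+5->C
  (3,5):dx=+5,dy=+3->C; (3,6):dx=+3,dy=+6->C; (3,7):dx=+7,dy=-4->D; (4,5):dx=-5,dy=-2->C
  (4,6):dx=-7,dy=+1->D; (4,7):dx=-3,dy=-9->C; (5,6):dx=-2,dy=+3->D; (5,7):dx=+2,dy=-7->D
  (6,7):dx=+4,dy=-10->D
Step 2: C = 13, D = 8, total pairs = 21.
Step 3: tau = (C - D)/(n(n-1)/2) = (13 - 8)/21 = 0.238095.
Step 4: Exact two-sided p-value (enumerate n! = 5040 permutations of y under H0): p = 0.561905.
Step 5: alpha = 0.1. fail to reject H0.

tau_b = 0.2381 (C=13, D=8), p = 0.561905, fail to reject H0.


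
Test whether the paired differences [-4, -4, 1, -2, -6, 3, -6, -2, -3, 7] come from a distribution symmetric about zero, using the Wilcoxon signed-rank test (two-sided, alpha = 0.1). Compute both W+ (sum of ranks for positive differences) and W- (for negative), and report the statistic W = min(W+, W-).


Step 1: Drop any zero differences (none here) and take |d_i|.
|d| = [4, 4, 1, 2, 6, 3, 6, 2, 3, 7]
Step 2: Midrank |d_i| (ties get averaged ranks).
ranks: |4|->6.5, |4|->6.5, |1|->1, |2|->2.5, |6|->8.5, |3|->4.5, |6|->8.5, |2|->2.5, |3|->4.5, |7|->10
Step 3: Attach original signs; sum ranks with positive sign and with negative sign.
W+ = 1 + 4.5 + 10 = 15.5
W- = 6.5 + 6.5 + 2.5 + 8.5 + 8.5 + 2.5 + 4.5 = 39.5
(Check: W+ + W- = 55 should equal n(n+1)/2 = 55.)
Step 4: Test statistic W = min(W+, W-) = 15.5.
Step 5: Ties in |d|, so use the tie-corrected normal approximation.
        E[W] = n(n+1)/4 = 10*11/4 = 27.5.
        Tie groups: |d|=2 (t=2), |d|=3 (t=2), |d|=4 (t=2), |d|=6 (t=2); sum(t^3 - t) = 24.
        Var[W] = n(n+1)(2n+1)/24 - sum(t^3-t)/48 = 2310/24 - 24/48 = 95.75.
        z = (W - E[W]) / sqrt(Var[W]) = (15.5 - 27.5) / 9.7852 = -1.2263.
        Two-sided p = 2*Phi(z) = 0.220070.
Step 6: alpha = 0.1. fail to reject H0.

W+ = 15.5, W- = 39.5, W = min = 15.5, p = 0.220070, fail to reject H0.


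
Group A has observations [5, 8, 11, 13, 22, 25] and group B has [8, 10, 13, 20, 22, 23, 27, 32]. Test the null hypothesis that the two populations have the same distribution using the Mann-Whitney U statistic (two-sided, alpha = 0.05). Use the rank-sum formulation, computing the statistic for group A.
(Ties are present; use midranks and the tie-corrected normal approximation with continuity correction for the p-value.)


Step 1: Combine and sort all 14 observations; assign midranks.
sorted (value, group): (5,X), (8,X), (8,Y), (10,Y), (11,X), (13,X), (13,Y), (20,Y), (22,X), (22,Y), (23,Y), (25,X), (27,Y), (32,Y)
ranks: 5->1, 8->2.5, 8->2.5, 10->4, 11->5, 13->6.5, 13->6.5, 20->8, 22->9.5, 22->9.5, 23->11, 25->12, 27->13, 32->14
Step 2: Rank sum for X: R1 = 1 + 2.5 + 5 + 6.5 + 9.5 + 12 = 36.5.
Step 3: U_X = R1 - n1(n1+1)/2 = 36.5 - 6*7/2 = 36.5 - 21 = 15.5.
       U_Y = n1*n2 - U_X = 48 - 15.5 = 32.5.
Step 4: Ties are present, so use the tie-corrected normal approximation (with continuity correction) for the p-value.
Step 5: p-value = 0.300101; compare to alpha = 0.05. fail to reject H0.

U_X = 15.5, p = 0.300101, fail to reject H0 at alpha = 0.05.


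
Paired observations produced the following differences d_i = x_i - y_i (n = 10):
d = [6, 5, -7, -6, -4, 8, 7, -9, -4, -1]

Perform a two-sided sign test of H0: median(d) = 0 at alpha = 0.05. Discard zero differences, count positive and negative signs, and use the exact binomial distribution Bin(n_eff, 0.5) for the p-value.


Step 1: Discard zero differences. Original n = 10; n_eff = number of nonzero differences = 10.
Nonzero differences (with sign): +6, +5, -7, -6, -4, +8, +7, -9, -4, -1
Step 2: Count signs: positive = 4, negative = 6.
Step 3: Under H0: P(positive) = 0.5, so the number of positives S ~ Bin(10, 0.5).
Step 4: Two-sided exact p-value = sum of Bin(10,0.5) probabilities at or below the observed probability = 0.753906.
Step 5: alpha = 0.05. fail to reject H0.

n_eff = 10, pos = 4, neg = 6, p = 0.753906, fail to reject H0.


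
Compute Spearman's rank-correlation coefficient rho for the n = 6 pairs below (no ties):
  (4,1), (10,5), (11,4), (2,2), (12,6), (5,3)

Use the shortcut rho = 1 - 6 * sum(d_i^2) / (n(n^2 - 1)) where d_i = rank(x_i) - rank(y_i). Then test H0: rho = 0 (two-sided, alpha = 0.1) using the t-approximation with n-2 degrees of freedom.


Step 1: Rank x and y separately (midranks; no ties here).
rank(x): 4->2, 10->4, 11->5, 2->1, 12->6, 5->3
rank(y): 1->1, 5->5, 4->4, 2->2, 6->6, 3->3
Step 2: d_i = R_x(i) - R_y(i); compute d_i^2.
  (2-1)^2=1, (4-5)^2=1, (5-4)^2=1, (1-2)^2=1, (6-6)^2=0, (3-3)^2=0
sum(d^2) = 4.
Step 3: rho = 1 - 6*4 / (6*(6^2 - 1)) = 1 - 24/210 = 0.885714.
Step 4: Under H0, t = rho * sqrt((n-2)/(1-rho^2)) = 3.8158 ~ t(4).
Step 5: Two-sided p-value from the t-distribution with 4 df = 0.018845.
Step 6: alpha = 0.1. reject H0.

rho = 0.8857, p = 0.018845, reject H0 at alpha = 0.1.


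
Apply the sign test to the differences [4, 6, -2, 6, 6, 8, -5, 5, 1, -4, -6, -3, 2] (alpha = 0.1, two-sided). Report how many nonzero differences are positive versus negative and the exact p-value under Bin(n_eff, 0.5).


Step 1: Discard zero differences. Original n = 13; n_eff = number of nonzero differences = 13.
Nonzero differences (with sign): +4, +6, -2, +6, +6, +8, -5, +5, +1, -4, -6, -3, +2
Step 2: Count signs: positive = 8, negative = 5.
Step 3: Under H0: P(positive) = 0.5, so the number of positives S ~ Bin(13, 0.5).
Step 4: Two-sided exact p-value = sum of Bin(13,0.5) probabilities at or below the observed probability = 0.581055.
Step 5: alpha = 0.1. fail to reject H0.

n_eff = 13, pos = 8, neg = 5, p = 0.581055, fail to reject H0.


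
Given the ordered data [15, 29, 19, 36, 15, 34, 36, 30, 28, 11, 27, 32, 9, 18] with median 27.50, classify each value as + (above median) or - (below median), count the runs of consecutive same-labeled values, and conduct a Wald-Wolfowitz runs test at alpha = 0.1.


Step 1: Compute median = 27.50; label A = above, B = below.
Labels in order: BABABAAAABBABB  (n_A = 7, n_B = 7)
Step 2: Count runs R = 9.
Step 3: Under H0 (random ordering), E[R] = 2*n_A*n_B/(n_A+n_B) + 1 = 2*7*7/14 + 1 = 8.0000.
        Var[R] = 2*n_A*n_B*(2*n_A*n_B - n_A - n_B) / ((n_A+n_B)^2 * (n_A+n_B-1)) = 8232/2548 = 3.2308.
        SD[R] = 1.7974.
Step 4: Continuity-corrected z = (R - 0.5 - E[R]) / SD[R] = (9 - 0.5 - 8.0000) / 1.7974 = 0.2782.
Step 5: Two-sided p-value via normal approximation = 2*(1 - Phi(|z|)) = 0.780879.
Step 6: alpha = 0.1. fail to reject H0.

R = 9, z = 0.2782, p = 0.780879, fail to reject H0.


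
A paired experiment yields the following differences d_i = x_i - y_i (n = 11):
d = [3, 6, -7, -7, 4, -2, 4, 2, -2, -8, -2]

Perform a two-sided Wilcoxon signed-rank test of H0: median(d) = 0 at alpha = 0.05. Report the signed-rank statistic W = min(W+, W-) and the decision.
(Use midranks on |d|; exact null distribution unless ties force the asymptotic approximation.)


Step 1: Drop any zero differences (none here) and take |d_i|.
|d| = [3, 6, 7, 7, 4, 2, 4, 2, 2, 8, 2]
Step 2: Midrank |d_i| (ties get averaged ranks).
ranks: |3|->5, |6|->8, |7|->9.5, |7|->9.5, |4|->6.5, |2|->2.5, |4|->6.5, |2|->2.5, |2|->2.5, |8|->11, |2|->2.5
Step 3: Attach original signs; sum ranks with positive sign and with negative sign.
W+ = 5 + 8 + 6.5 + 6.5 + 2.5 = 28.5
W- = 9.5 + 9.5 + 2.5 + 2.5 + 11 + 2.5 = 37.5
(Check: W+ + W- = 66 should equal n(n+1)/2 = 66.)
Step 4: Test statistic W = min(W+, W-) = 28.5.
Step 5: Ties in |d|, so use the tie-corrected normal approximation.
        E[W] = n(n+1)/4 = 11*12/4 = 33.
        Tie groups: |d|=2 (t=4), |d|=4 (t=2), |d|=7 (t=2); sum(t^3 - t) = 72.
        Var[W] = n(n+1)(2n+1)/24 - sum(t^3-t)/48 = 3036/24 - 72/48 = 125.
        z = (W - E[W]) / sqrt(Var[W]) = (28.5 - 33) / 11.1803 = -0.4025.
        Two-sided p = 2*Phi(z) = 0.687322.
Step 6: alpha = 0.05. fail to reject H0.

W+ = 28.5, W- = 37.5, W = min = 28.5, p = 0.687322, fail to reject H0.


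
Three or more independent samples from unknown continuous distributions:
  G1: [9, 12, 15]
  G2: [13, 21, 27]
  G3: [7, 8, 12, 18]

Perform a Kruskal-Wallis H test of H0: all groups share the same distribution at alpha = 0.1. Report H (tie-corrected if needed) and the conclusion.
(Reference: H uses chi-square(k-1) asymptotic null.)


Step 1: Combine all N = 10 observations and assign midranks.
sorted (value, group, rank): (7,G3,1), (8,G3,2), (9,G1,3), (12,G1,4.5), (12,G3,4.5), (13,G2,6), (15,G1,7), (18,G3,8), (21,G2,9), (27,G2,10)
Step 2: Sum ranks within each group.
R_1 = 14.5 (n_1 = 3)
R_2 = 25 (n_2 = 3)
R_3 = 15.5 (n_3 = 4)
Step 3: H = 12/(N(N+1)) * sum(R_i^2/n_i) - 3(N+1)
     = 12/(10*11) * (14.5^2/3 + 25^2/3 + 15.5^2/4) - 3*11
     = 0.109091 * 338.479 - 33
     = 3.925000.
Step 4: Ties present; correction factor C = 1 - 6/(10^3 - 10) = 0.993939. Corrected H = 3.925000 / 0.993939 = 3.948933.
Step 5: Under H0, H ~ chi^2(2); p-value = 0.138835.
Step 6: alpha = 0.1. fail to reject H0.

H = 3.9489, df = 2, p = 0.138835, fail to reject H0.


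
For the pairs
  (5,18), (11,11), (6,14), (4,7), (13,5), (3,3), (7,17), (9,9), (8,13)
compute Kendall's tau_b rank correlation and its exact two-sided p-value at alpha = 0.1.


Step 1: Enumerate the 36 unordered pairs (i,j) with i<j and classify each by sign(x_j-x_i) * sign(y_j-y_i).
  (1,2):dx=+6,dy=-7->D; (1,3):dx=+1,dy=-4->D; (1,4):dx=-1,dy=-11->C; (1,5):dx=+8,dy=-13->D
  (1,6):dx=-2,dy=-15->C; (1,7):dx=+2,dy=-1->D; (1,8):dx=+4,dy=-9->D; (1,9):dx=+3,dy=-5->D
  (2,3):dx=-5,dy=+3->D; (2,4):dx=-7,dy=-4->C; (2,5):dx=+2,dy=-6->D; (2,6):dx=-8,dy=-8->C
  (2,7):dx=-4,dy=+6->D; (2,8):dx=-2,dy=-2->C; (2,9):dx=-3,dy=+2->D; (3,4):dx=-2,dy=-7->C
  (3,5):dx=+7,dy=-9->D; (3,6):dx=-3,dy=-11->C; (3,7):dx=+1,dy=+3->C; (3,8):dx=+3,dy=-5->D
  (3,9):dx=+2,dy=-1->D; (4,5):dx=+9,dy=-2->D; (4,6):dx=-1,dy=-4->C; (4,7):dx=+3,dy=+10->C
  (4,8):dx=+5,dy=+2->C; (4,9):dx=+4,dy=+6->C; (5,6):dx=-10,dy=-2->C; (5,7):dx=-6,dy=+12->D
  (5,8):dx=-4,dy=+4->D; (5,9):dx=-5,dy=+8->D; (6,7):dx=+4,dy=+14->C; (6,8):dx=+6,dy=+6->C
  (6,9):dx=+5,dy=+10->C; (7,8):dx=+2,dy=-8->D; (7,9):dx=+1,dy=-4->D; (8,9):dx=-1,dy=+4->D
Step 2: C = 16, D = 20, total pairs = 36.
Step 3: tau = (C - D)/(n(n-1)/2) = (16 - 20)/36 = -0.111111.
Step 4: Exact two-sided p-value (enumerate n! = 362880 permutations of y under H0): p = 0.761414.
Step 5: alpha = 0.1. fail to reject H0.

tau_b = -0.1111 (C=16, D=20), p = 0.761414, fail to reject H0.


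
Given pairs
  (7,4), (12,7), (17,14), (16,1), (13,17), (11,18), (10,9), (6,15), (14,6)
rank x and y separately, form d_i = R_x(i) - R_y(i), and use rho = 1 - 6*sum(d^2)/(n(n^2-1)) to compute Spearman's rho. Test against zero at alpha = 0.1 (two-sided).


Step 1: Rank x and y separately (midranks; no ties here).
rank(x): 7->2, 12->5, 17->9, 16->8, 13->6, 11->4, 10->3, 6->1, 14->7
rank(y): 4->2, 7->4, 14->6, 1->1, 17->8, 18->9, 9->5, 15->7, 6->3
Step 2: d_i = R_x(i) - R_y(i); compute d_i^2.
  (2-2)^2=0, (5-4)^2=1, (9-6)^2=9, (8-1)^2=49, (6-8)^2=4, (4-9)^2=25, (3-5)^2=4, (1-7)^2=36, (7-3)^2=16
sum(d^2) = 144.
Step 3: rho = 1 - 6*144 / (9*(9^2 - 1)) = 1 - 864/720 = -0.200000.
Step 4: Under H0, t = rho * sqrt((n-2)/(1-rho^2)) = -0.5401 ~ t(7).
Step 5: Two-sided p-value from the t-distribution with 7 df = 0.605901.
Step 6: alpha = 0.1. fail to reject H0.

rho = -0.2000, p = 0.605901, fail to reject H0 at alpha = 0.1.


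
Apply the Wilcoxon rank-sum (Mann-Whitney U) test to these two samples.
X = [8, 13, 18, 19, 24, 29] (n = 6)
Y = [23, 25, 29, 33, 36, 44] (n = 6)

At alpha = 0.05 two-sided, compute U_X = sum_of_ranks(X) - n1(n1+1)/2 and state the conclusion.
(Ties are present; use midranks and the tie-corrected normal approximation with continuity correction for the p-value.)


Step 1: Combine and sort all 12 observations; assign midranks.
sorted (value, group): (8,X), (13,X), (18,X), (19,X), (23,Y), (24,X), (25,Y), (29,X), (29,Y), (33,Y), (36,Y), (44,Y)
ranks: 8->1, 13->2, 18->3, 19->4, 23->5, 24->6, 25->7, 29->8.5, 29->8.5, 33->10, 36->11, 44->12
Step 2: Rank sum for X: R1 = 1 + 2 + 3 + 4 + 6 + 8.5 = 24.5.
Step 3: U_X = R1 - n1(n1+1)/2 = 24.5 - 6*7/2 = 24.5 - 21 = 3.5.
       U_Y = n1*n2 - U_X = 36 - 3.5 = 32.5.
Step 4: Ties are present, so use the tie-corrected normal approximation (with continuity correction) for the p-value.
Step 5: p-value = 0.024722; compare to alpha = 0.05. reject H0.

U_X = 3.5, p = 0.024722, reject H0 at alpha = 0.05.


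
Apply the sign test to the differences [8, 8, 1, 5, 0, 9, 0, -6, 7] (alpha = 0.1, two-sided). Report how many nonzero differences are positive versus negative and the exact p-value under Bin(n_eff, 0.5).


Step 1: Discard zero differences. Original n = 9; n_eff = number of nonzero differences = 7.
Nonzero differences (with sign): +8, +8, +1, +5, +9, -6, +7
Step 2: Count signs: positive = 6, negative = 1.
Step 3: Under H0: P(positive) = 0.5, so the number of positives S ~ Bin(7, 0.5).
Step 4: Two-sided exact p-value = sum of Bin(7,0.5) probabilities at or below the observed probability = 0.125000.
Step 5: alpha = 0.1. fail to reject H0.

n_eff = 7, pos = 6, neg = 1, p = 0.125000, fail to reject H0.


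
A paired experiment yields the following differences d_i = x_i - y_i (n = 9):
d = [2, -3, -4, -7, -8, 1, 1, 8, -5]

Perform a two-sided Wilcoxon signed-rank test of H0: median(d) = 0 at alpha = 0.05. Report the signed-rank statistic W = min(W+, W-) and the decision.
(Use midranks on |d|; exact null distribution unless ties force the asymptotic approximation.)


Step 1: Drop any zero differences (none here) and take |d_i|.
|d| = [2, 3, 4, 7, 8, 1, 1, 8, 5]
Step 2: Midrank |d_i| (ties get averaged ranks).
ranks: |2|->3, |3|->4, |4|->5, |7|->7, |8|->8.5, |1|->1.5, |1|->1.5, |8|->8.5, |5|->6
Step 3: Attach original signs; sum ranks with positive sign and with negative sign.
W+ = 3 + 1.5 + 1.5 + 8.5 = 14.5
W- = 4 + 5 + 7 + 8.5 + 6 = 30.5
(Check: W+ + W- = 45 should equal n(n+1)/2 = 45.)
Step 4: Test statistic W = min(W+, W-) = 14.5.
Step 5: Ties in |d|, so use the tie-corrected normal approximation.
        E[W] = n(n+1)/4 = 9*10/4 = 22.5.
        Tie groups: |d|=1 (t=2), |d|=8 (t=2); sum(t^3 - t) = 12.
        Var[W] = n(n+1)(2n+1)/24 - sum(t^3-t)/48 = 1710/24 - 12/48 = 71.
        z = (W - E[W]) / sqrt(Var[W]) = (14.5 - 22.5) / 8.4261 = -0.9494.
        Two-sided p = 2*Phi(z) = 0.342404.
Step 6: alpha = 0.05. fail to reject H0.

W+ = 14.5, W- = 30.5, W = min = 14.5, p = 0.342404, fail to reject H0.


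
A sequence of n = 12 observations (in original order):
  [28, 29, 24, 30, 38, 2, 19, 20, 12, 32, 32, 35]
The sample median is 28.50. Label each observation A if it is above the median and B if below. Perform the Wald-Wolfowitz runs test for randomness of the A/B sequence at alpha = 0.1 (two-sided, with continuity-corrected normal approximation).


Step 1: Compute median = 28.50; label A = above, B = below.
Labels in order: BABAABBBBAAA  (n_A = 6, n_B = 6)
Step 2: Count runs R = 6.
Step 3: Under H0 (random ordering), E[R] = 2*n_A*n_B/(n_A+n_B) + 1 = 2*6*6/12 + 1 = 7.0000.
        Var[R] = 2*n_A*n_B*(2*n_A*n_B - n_A - n_B) / ((n_A+n_B)^2 * (n_A+n_B-1)) = 4320/1584 = 2.7273.
        SD[R] = 1.6514.
Step 4: Continuity-corrected z = (R + 0.5 - E[R]) / SD[R] = (6 + 0.5 - 7.0000) / 1.6514 = -0.3028.
Step 5: Two-sided p-value via normal approximation = 2*(1 - Phi(|z|)) = 0.762069.
Step 6: alpha = 0.1. fail to reject H0.

R = 6, z = -0.3028, p = 0.762069, fail to reject H0.


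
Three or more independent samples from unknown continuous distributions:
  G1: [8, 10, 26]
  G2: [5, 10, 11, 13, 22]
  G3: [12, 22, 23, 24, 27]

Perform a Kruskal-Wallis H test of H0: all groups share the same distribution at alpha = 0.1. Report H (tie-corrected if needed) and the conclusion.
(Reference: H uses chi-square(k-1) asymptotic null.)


Step 1: Combine all N = 13 observations and assign midranks.
sorted (value, group, rank): (5,G2,1), (8,G1,2), (10,G1,3.5), (10,G2,3.5), (11,G2,5), (12,G3,6), (13,G2,7), (22,G2,8.5), (22,G3,8.5), (23,G3,10), (24,G3,11), (26,G1,12), (27,G3,13)
Step 2: Sum ranks within each group.
R_1 = 17.5 (n_1 = 3)
R_2 = 25 (n_2 = 5)
R_3 = 48.5 (n_3 = 5)
Step 3: H = 12/(N(N+1)) * sum(R_i^2/n_i) - 3(N+1)
     = 12/(13*14) * (17.5^2/3 + 25^2/5 + 48.5^2/5) - 3*14
     = 0.065934 * 697.533 - 42
     = 3.991209.
Step 4: Ties present; correction factor C = 1 - 12/(13^3 - 13) = 0.994505. Corrected H = 3.991209 / 0.994505 = 4.013260.
Step 5: Under H0, H ~ chi^2(2); p-value = 0.134441.
Step 6: alpha = 0.1. fail to reject H0.

H = 4.0133, df = 2, p = 0.134441, fail to reject H0.


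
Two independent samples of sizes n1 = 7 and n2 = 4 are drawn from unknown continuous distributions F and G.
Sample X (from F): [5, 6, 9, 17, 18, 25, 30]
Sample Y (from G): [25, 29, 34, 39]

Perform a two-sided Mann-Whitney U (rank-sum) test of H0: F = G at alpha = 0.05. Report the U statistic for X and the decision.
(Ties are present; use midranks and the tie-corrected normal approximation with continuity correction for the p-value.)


Step 1: Combine and sort all 11 observations; assign midranks.
sorted (value, group): (5,X), (6,X), (9,X), (17,X), (18,X), (25,X), (25,Y), (29,Y), (30,X), (34,Y), (39,Y)
ranks: 5->1, 6->2, 9->3, 17->4, 18->5, 25->6.5, 25->6.5, 29->8, 30->9, 34->10, 39->11
Step 2: Rank sum for X: R1 = 1 + 2 + 3 + 4 + 5 + 6.5 + 9 = 30.5.
Step 3: U_X = R1 - n1(n1+1)/2 = 30.5 - 7*8/2 = 30.5 - 28 = 2.5.
       U_Y = n1*n2 - U_X = 28 - 2.5 = 25.5.
Step 4: Ties are present, so use the tie-corrected normal approximation (with continuity correction) for the p-value.
Step 5: p-value = 0.037202; compare to alpha = 0.05. reject H0.

U_X = 2.5, p = 0.037202, reject H0 at alpha = 0.05.


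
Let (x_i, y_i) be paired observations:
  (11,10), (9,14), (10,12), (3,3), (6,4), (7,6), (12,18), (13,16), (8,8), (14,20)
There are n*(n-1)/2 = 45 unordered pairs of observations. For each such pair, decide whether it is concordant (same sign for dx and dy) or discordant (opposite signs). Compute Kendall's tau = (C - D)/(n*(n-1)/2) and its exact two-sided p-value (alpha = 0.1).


Step 1: Enumerate the 45 unordered pairs (i,j) with i<j and classify each by sign(x_j-x_i) * sign(y_j-y_i).
  (1,2):dx=-2,dy=+4->D; (1,3):dx=-1,dy=+2->D; (1,4):dx=-8,dy=-7->C; (1,5):dx=-5,dy=-6->C
  (1,6):dx=-4,dy=-4->C; (1,7):dx=+1,dy=+8->C; (1,8):dx=+2,dy=+6->C; (1,9):dx=-3,dy=-2->C
  (1,10):dx=+3,dy=+10->C; (2,3):dx=+1,dy=-2->D; (2,4):dx=-6,dy=-11->C; (2,5):dx=-3,dy=-10->C
  (2,6):dx=-2,dy=-8->C; (2,7):dx=+3,dy=+4->C; (2,8):dx=+4,dy=+2->C; (2,9):dx=-1,dy=-6->C
  (2,10):dx=+5,dy=+6->C; (3,4):dx=-7,dy=-9->C; (3,5):dx=-4,dy=-8->C; (3,6):dx=-3,dy=-6->C
  (3,7):dx=+2,dy=+6->C; (3,8):dx=+3,dy=+4->C; (3,9):dx=-2,dy=-4->C; (3,10):dx=+4,dy=+8->C
  (4,5):dx=+3,dy=+1->C; (4,6):dx=+4,dy=+3->C; (4,7):dx=+9,dy=+15->C; (4,8):dx=+10,dy=+13->C
  (4,9):dx=+5,dy=+5->C; (4,10):dx=+11,dy=+17->C; (5,6):dx=+1,dy=+2->C; (5,7):dx=+6,dy=+14->C
  (5,8):dx=+7,dy=+12->C; (5,9):dx=+2,dy=+4->C; (5,10):dx=+8,dy=+16->C; (6,7):dx=+5,dy=+12->C
  (6,8):dx=+6,dy=+10->C; (6,9):dx=+1,dy=+2->C; (6,10):dx=+7,dy=+14->C; (7,8):dx=+1,dy=-2->D
  (7,9):dx=-4,dy=-10->C; (7,10):dx=+2,dy=+2->C; (8,9):dx=-5,dy=-8->C; (8,10):dx=+1,dy=+4->C
  (9,10):dx=+6,dy=+12->C
Step 2: C = 41, D = 4, total pairs = 45.
Step 3: tau = (C - D)/(n(n-1)/2) = (41 - 4)/45 = 0.822222.
Step 4: Exact two-sided p-value (enumerate n! = 3628800 permutations of y under H0): p = 0.000358.
Step 5: alpha = 0.1. reject H0.

tau_b = 0.8222 (C=41, D=4), p = 0.000358, reject H0.


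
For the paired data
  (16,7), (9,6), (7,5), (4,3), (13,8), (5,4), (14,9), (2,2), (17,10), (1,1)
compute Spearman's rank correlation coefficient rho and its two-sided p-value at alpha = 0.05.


Step 1: Rank x and y separately (midranks; no ties here).
rank(x): 16->9, 9->6, 7->5, 4->3, 13->7, 5->4, 14->8, 2->2, 17->10, 1->1
rank(y): 7->7, 6->6, 5->5, 3->3, 8->8, 4->4, 9->9, 2->2, 10->10, 1->1
Step 2: d_i = R_x(i) - R_y(i); compute d_i^2.
  (9-7)^2=4, (6-6)^2=0, (5-5)^2=0, (3-3)^2=0, (7-8)^2=1, (4-4)^2=0, (8-9)^2=1, (2-2)^2=0, (10-10)^2=0, (1-1)^2=0
sum(d^2) = 6.
Step 3: rho = 1 - 6*6 / (10*(10^2 - 1)) = 1 - 36/990 = 0.963636.
Step 4: Under H0, t = rho * sqrt((n-2)/(1-rho^2)) = 10.1999 ~ t(8).
Step 5: Two-sided p-value from the t-distribution with 8 df = 0.000007.
Step 6: alpha = 0.05. reject H0.

rho = 0.9636, p = 0.000007, reject H0 at alpha = 0.05.


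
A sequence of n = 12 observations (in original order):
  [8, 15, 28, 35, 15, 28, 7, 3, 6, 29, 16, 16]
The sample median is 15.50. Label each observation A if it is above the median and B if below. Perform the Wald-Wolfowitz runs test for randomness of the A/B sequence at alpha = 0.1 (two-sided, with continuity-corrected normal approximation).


Step 1: Compute median = 15.50; label A = above, B = below.
Labels in order: BBAABABBBAAA  (n_A = 6, n_B = 6)
Step 2: Count runs R = 6.
Step 3: Under H0 (random ordering), E[R] = 2*n_A*n_B/(n_A+n_B) + 1 = 2*6*6/12 + 1 = 7.0000.
        Var[R] = 2*n_A*n_B*(2*n_A*n_B - n_A - n_B) / ((n_A+n_B)^2 * (n_A+n_B-1)) = 4320/1584 = 2.7273.
        SD[R] = 1.6514.
Step 4: Continuity-corrected z = (R + 0.5 - E[R]) / SD[R] = (6 + 0.5 - 7.0000) / 1.6514 = -0.3028.
Step 5: Two-sided p-value via normal approximation = 2*(1 - Phi(|z|)) = 0.762069.
Step 6: alpha = 0.1. fail to reject H0.

R = 6, z = -0.3028, p = 0.762069, fail to reject H0.


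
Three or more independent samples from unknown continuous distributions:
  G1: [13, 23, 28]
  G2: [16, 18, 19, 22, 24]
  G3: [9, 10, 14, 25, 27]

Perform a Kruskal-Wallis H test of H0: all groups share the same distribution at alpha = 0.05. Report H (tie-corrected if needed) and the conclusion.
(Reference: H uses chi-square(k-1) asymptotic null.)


Step 1: Combine all N = 13 observations and assign midranks.
sorted (value, group, rank): (9,G3,1), (10,G3,2), (13,G1,3), (14,G3,4), (16,G2,5), (18,G2,6), (19,G2,7), (22,G2,8), (23,G1,9), (24,G2,10), (25,G3,11), (27,G3,12), (28,G1,13)
Step 2: Sum ranks within each group.
R_1 = 25 (n_1 = 3)
R_2 = 36 (n_2 = 5)
R_3 = 30 (n_3 = 5)
Step 3: H = 12/(N(N+1)) * sum(R_i^2/n_i) - 3(N+1)
     = 12/(13*14) * (25^2/3 + 36^2/5 + 30^2/5) - 3*14
     = 0.065934 * 647.533 - 42
     = 0.694505.
Step 4: No ties, so H is used without correction.
Step 5: Under H0, H ~ chi^2(2); p-value = 0.706627.
Step 6: alpha = 0.05. fail to reject H0.

H = 0.6945, df = 2, p = 0.706627, fail to reject H0.


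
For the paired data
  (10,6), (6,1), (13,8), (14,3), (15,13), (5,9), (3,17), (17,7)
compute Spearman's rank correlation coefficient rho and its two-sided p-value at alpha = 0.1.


Step 1: Rank x and y separately (midranks; no ties here).
rank(x): 10->4, 6->3, 13->5, 14->6, 15->7, 5->2, 3->1, 17->8
rank(y): 6->3, 1->1, 8->5, 3->2, 13->7, 9->6, 17->8, 7->4
Step 2: d_i = R_x(i) - R_y(i); compute d_i^2.
  (4-3)^2=1, (3-1)^2=4, (5-5)^2=0, (6-2)^2=16, (7-7)^2=0, (2-6)^2=16, (1-8)^2=49, (8-4)^2=16
sum(d^2) = 102.
Step 3: rho = 1 - 6*102 / (8*(8^2 - 1)) = 1 - 612/504 = -0.214286.
Step 4: Under H0, t = rho * sqrt((n-2)/(1-rho^2)) = -0.5374 ~ t(6).
Step 5: Two-sided p-value from the t-distribution with 6 df = 0.610344.
Step 6: alpha = 0.1. fail to reject H0.

rho = -0.2143, p = 0.610344, fail to reject H0 at alpha = 0.1.


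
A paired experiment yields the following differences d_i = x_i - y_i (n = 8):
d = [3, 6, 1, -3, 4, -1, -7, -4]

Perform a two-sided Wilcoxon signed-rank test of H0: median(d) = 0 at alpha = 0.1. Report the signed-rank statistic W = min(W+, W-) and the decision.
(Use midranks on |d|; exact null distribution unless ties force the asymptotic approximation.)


Step 1: Drop any zero differences (none here) and take |d_i|.
|d| = [3, 6, 1, 3, 4, 1, 7, 4]
Step 2: Midrank |d_i| (ties get averaged ranks).
ranks: |3|->3.5, |6|->7, |1|->1.5, |3|->3.5, |4|->5.5, |1|->1.5, |7|->8, |4|->5.5
Step 3: Attach original signs; sum ranks with positive sign and with negative sign.
W+ = 3.5 + 7 + 1.5 + 5.5 = 17.5
W- = 3.5 + 1.5 + 8 + 5.5 = 18.5
(Check: W+ + W- = 36 should equal n(n+1)/2 = 36.)
Step 4: Test statistic W = min(W+, W-) = 17.5.
Step 5: Ties in |d|, so use the tie-corrected normal approximation.
        E[W] = n(n+1)/4 = 8*9/4 = 18.
        Tie groups: |d|=1 (t=2), |d|=3 (t=2), |d|=4 (t=2); sum(t^3 - t) = 18.
        Var[W] = n(n+1)(2n+1)/24 - sum(t^3-t)/48 = 1224/24 - 18/48 = 50.625.
        z = (W - E[W]) / sqrt(Var[W]) = (17.5 - 18) / 7.1151 = -0.0703.
        Two-sided p = 2*Phi(z) = 0.943977.
Step 6: alpha = 0.1. fail to reject H0.

W+ = 17.5, W- = 18.5, W = min = 17.5, p = 0.943977, fail to reject H0.


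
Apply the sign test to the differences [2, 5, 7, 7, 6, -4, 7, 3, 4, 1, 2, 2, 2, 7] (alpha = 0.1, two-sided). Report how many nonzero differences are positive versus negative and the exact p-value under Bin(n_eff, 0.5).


Step 1: Discard zero differences. Original n = 14; n_eff = number of nonzero differences = 14.
Nonzero differences (with sign): +2, +5, +7, +7, +6, -4, +7, +3, +4, +1, +2, +2, +2, +7
Step 2: Count signs: positive = 13, negative = 1.
Step 3: Under H0: P(positive) = 0.5, so the number of positives S ~ Bin(14, 0.5).
Step 4: Two-sided exact p-value = sum of Bin(14,0.5) probabilities at or below the observed probability = 0.001831.
Step 5: alpha = 0.1. reject H0.

n_eff = 14, pos = 13, neg = 1, p = 0.001831, reject H0.


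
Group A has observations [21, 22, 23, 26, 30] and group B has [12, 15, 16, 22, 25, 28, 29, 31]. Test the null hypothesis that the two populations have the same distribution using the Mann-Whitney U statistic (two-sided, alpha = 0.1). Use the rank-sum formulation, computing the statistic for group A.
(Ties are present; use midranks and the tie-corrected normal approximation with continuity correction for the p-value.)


Step 1: Combine and sort all 13 observations; assign midranks.
sorted (value, group): (12,Y), (15,Y), (16,Y), (21,X), (22,X), (22,Y), (23,X), (25,Y), (26,X), (28,Y), (29,Y), (30,X), (31,Y)
ranks: 12->1, 15->2, 16->3, 21->4, 22->5.5, 22->5.5, 23->7, 25->8, 26->9, 28->10, 29->11, 30->12, 31->13
Step 2: Rank sum for X: R1 = 4 + 5.5 + 7 + 9 + 12 = 37.5.
Step 3: U_X = R1 - n1(n1+1)/2 = 37.5 - 5*6/2 = 37.5 - 15 = 22.5.
       U_Y = n1*n2 - U_X = 40 - 22.5 = 17.5.
Step 4: Ties are present, so use the tie-corrected normal approximation (with continuity correction) for the p-value.
Step 5: p-value = 0.769390; compare to alpha = 0.1. fail to reject H0.

U_X = 22.5, p = 0.769390, fail to reject H0 at alpha = 0.1.


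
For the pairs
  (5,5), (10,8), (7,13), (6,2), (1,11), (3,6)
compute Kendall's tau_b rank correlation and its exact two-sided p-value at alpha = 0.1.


Step 1: Enumerate the 15 unordered pairs (i,j) with i<j and classify each by sign(x_j-x_i) * sign(y_j-y_i).
  (1,2):dx=+5,dy=+3->C; (1,3):dx=+2,dy=+8->C; (1,4):dx=+1,dy=-3->D; (1,5):dx=-4,dy=+6->D
  (1,6):dx=-2,dy=+1->D; (2,3):dx=-3,dy=+5->D; (2,4):dx=-4,dy=-6->C; (2,5):dx=-9,dy=+3->D
  (2,6):dx=-7,dy=-2->C; (3,4):dx=-1,dy=-11->C; (3,5):dx=-6,dy=-2->C; (3,6):dx=-4,dy=-7->C
  (4,5):dx=-5,dy=+9->D; (4,6):dx=-3,dy=+4->D; (5,6):dx=+2,dy=-5->D
Step 2: C = 7, D = 8, total pairs = 15.
Step 3: tau = (C - D)/(n(n-1)/2) = (7 - 8)/15 = -0.066667.
Step 4: Exact two-sided p-value (enumerate n! = 720 permutations of y under H0): p = 1.000000.
Step 5: alpha = 0.1. fail to reject H0.

tau_b = -0.0667 (C=7, D=8), p = 1.000000, fail to reject H0.


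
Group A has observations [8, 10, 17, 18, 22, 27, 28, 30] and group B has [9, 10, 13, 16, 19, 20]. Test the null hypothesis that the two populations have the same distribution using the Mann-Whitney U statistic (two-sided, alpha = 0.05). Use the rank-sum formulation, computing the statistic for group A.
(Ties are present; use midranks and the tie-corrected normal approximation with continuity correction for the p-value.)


Step 1: Combine and sort all 14 observations; assign midranks.
sorted (value, group): (8,X), (9,Y), (10,X), (10,Y), (13,Y), (16,Y), (17,X), (18,X), (19,Y), (20,Y), (22,X), (27,X), (28,X), (30,X)
ranks: 8->1, 9->2, 10->3.5, 10->3.5, 13->5, 16->6, 17->7, 18->8, 19->9, 20->10, 22->11, 27->12, 28->13, 30->14
Step 2: Rank sum for X: R1 = 1 + 3.5 + 7 + 8 + 11 + 12 + 13 + 14 = 69.5.
Step 3: U_X = R1 - n1(n1+1)/2 = 69.5 - 8*9/2 = 69.5 - 36 = 33.5.
       U_Y = n1*n2 - U_X = 48 - 33.5 = 14.5.
Step 4: Ties are present, so use the tie-corrected normal approximation (with continuity correction) for the p-value.
Step 5: p-value = 0.244759; compare to alpha = 0.05. fail to reject H0.

U_X = 33.5, p = 0.244759, fail to reject H0 at alpha = 0.05.
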